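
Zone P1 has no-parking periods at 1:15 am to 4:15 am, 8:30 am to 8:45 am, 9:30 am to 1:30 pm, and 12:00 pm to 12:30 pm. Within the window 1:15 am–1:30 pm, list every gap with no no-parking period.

4:15 am-8:30 am, 8:45 am-9:30 am

Covered (merged): 1:15 am-4:15 am, 8:30 am-8:45 am, 9:30 am-1:30 pm.
Gaps within 1:15 am-1:30 pm: 4:15 am-8:30 am, 8:45 am-9:30 am.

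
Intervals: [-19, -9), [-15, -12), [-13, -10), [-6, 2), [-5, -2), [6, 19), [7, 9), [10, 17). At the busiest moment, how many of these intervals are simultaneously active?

At -13, 3 of the intervals are simultaneously active.
No point has more.

3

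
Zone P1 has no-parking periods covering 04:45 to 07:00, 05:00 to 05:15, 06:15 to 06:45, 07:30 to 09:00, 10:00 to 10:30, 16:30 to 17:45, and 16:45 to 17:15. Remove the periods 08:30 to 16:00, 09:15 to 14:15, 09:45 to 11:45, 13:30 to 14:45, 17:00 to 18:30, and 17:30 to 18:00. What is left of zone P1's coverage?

A, merged: 04:45–07:00, 07:30–09:00, 10:00–10:30, 16:30–17:45.
B, merged: 08:30–16:00, 17:00–18:30.
04:45–07:00: no B overlap → unchanged.
07:30–09:00 minus B → 07:30–08:30.
10:00–10:30: fully covered by B → removed.
16:30–17:45 minus B → 16:30–17:00.

04:45–07:00, 07:30–08:30, 16:30–17:00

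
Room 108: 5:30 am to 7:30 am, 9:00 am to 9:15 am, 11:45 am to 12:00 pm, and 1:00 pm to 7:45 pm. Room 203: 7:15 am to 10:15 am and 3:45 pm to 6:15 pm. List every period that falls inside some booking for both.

7:15 am–7:30 am, 9:00 am–9:15 am, 3:45 pm–6:15 pm

5:30 am–7:30 am ∩ B → 7:15 am–7:30 am.
9:00 am–9:15 am ∩ B → 9:00 am–9:15 am.
11:45 am–12:00 pm meets no B interval.
1:00 pm–7:45 pm ∩ B → 3:45 pm–6:15 pm.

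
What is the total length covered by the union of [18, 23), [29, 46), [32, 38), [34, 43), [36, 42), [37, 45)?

Merged: [18, 23), [29, 46).
Lengths: 5 + 17 = 22.

22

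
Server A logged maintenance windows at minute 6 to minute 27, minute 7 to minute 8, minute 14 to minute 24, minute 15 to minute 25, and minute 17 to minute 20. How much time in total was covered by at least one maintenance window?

21 minutes

Merged: minute 6 to minute 27.
Length: 21 minutes.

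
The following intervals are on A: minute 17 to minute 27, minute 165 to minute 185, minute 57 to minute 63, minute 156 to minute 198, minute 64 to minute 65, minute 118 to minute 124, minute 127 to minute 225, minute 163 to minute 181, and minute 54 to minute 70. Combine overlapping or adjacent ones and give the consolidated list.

Sort by start: minute 17 to minute 27, minute 54 to minute 70, minute 57 to minute 63, minute 64 to minute 65, minute 118 to minute 124, minute 127 to minute 225, minute 156 to minute 198, minute 163 to minute 181, minute 165 to minute 185.
minute 54 to minute 70 is disjoint → start new block.
minute 57 to minute 63 overlaps/touches minute 54 to minute 70 → extend to minute 54 to minute 70.
minute 64 to minute 65 overlaps/touches minute 54 to minute 70 → extend to minute 54 to minute 70.
minute 118 to minute 124 is disjoint → start new block.
minute 127 to minute 225 is disjoint → start new block.
minute 156 to minute 198 overlaps/touches minute 127 to minute 225 → extend to minute 127 to minute 225.
minute 163 to minute 181 overlaps/touches minute 127 to minute 225 → extend to minute 127 to minute 225.
minute 165 to minute 185 overlaps/touches minute 127 to minute 225 → extend to minute 127 to minute 225.

minute 17 to minute 27, minute 54 to minute 70, minute 118 to minute 124, minute 127 to minute 225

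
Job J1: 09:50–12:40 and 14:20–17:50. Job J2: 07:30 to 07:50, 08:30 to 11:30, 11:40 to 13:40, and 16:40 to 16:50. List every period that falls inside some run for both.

09:50–11:30, 11:40–12:40, 16:40–16:50

09:50–12:40 meets the second set on 09:50–11:30, 11:40–12:40.
14:20–17:50 meets the second set on 16:40–16:50.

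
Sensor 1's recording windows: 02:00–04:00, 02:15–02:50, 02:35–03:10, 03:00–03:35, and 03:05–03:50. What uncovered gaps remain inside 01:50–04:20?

01:50–02:00, 04:00–04:20

The merged coverage is 02:00–04:00.
Uncovered inside 01:50–04:20: 01:50–02:00, 04:00–04:20.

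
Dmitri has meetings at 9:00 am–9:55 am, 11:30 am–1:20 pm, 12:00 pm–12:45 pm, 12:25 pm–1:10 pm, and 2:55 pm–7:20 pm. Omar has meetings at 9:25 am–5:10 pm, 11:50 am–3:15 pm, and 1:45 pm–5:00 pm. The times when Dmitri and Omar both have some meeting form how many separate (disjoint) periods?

First set merges to 9:00 am-9:55 am, 11:30 am-1:20 pm, 2:55 pm-7:20 pm.
Second set merges to 9:25 am-5:10 pm.
A ∩ B = 9:25 am-9:55 am, 11:30 am-1:20 pm, 2:55 pm-5:10 pm.
That is 3 disjoint pieces.

3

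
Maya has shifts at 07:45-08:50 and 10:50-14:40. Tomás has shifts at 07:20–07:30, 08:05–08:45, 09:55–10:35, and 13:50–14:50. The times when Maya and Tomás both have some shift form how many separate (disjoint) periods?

A ∩ B = 08:05–08:45, 13:50–14:40.
That is 2 disjoint pieces.

2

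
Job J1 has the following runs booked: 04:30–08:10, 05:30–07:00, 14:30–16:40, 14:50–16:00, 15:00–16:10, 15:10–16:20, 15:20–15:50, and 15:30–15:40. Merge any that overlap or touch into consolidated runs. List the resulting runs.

04:30–08:10, 14:30–16:40

05:30–07:00 overlaps/touches 04:30–08:10 → extend to 04:30–08:10.
14:30–16:40 is disjoint → start new block.
14:50–16:00 overlaps/touches 14:30–16:40 → extend to 14:30–16:40.
15:00–16:10 overlaps/touches 14:30–16:40 → extend to 14:30–16:40.
15:10–16:20 overlaps/touches 14:30–16:40 → extend to 14:30–16:40.
15:20–15:50 overlaps/touches 14:30–16:40 → extend to 14:30–16:40.
15:30–15:40 overlaps/touches 14:30–16:40 → extend to 14:30–16:40.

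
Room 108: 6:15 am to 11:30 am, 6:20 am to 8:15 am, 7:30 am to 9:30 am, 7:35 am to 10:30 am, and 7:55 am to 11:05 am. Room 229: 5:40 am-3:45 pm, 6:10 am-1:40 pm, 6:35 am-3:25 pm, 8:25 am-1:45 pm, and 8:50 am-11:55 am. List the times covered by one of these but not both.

First set merges to 6:15 am–11:30 am.
Second set merges to 5:40 am–3:45 pm.
Only in the first: none.
Only in the second: 5:40 am–6:15 am, 11:30 am–3:45 pm.
Together these are the periods covered by exactly one.

5:40 am–6:15 am, 11:30 am–3:45 pm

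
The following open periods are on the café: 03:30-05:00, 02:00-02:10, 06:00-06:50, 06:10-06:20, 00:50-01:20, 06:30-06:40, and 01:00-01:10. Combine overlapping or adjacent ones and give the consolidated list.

Sort by start: 00:50–01:20, 01:00–01:10, 02:00–02:10, 03:30–05:00, 06:00–06:50, 06:10–06:20, 06:30–06:40.
01:00–01:10 overlaps/touches 00:50–01:20 → extend to 00:50–01:20.
02:00–02:10 is disjoint → start new block.
03:30–05:00 is disjoint → start new block.
06:00–06:50 is disjoint → start new block.
06:10–06:20 overlaps/touches 06:00–06:50 → extend to 06:00–06:50.
06:30–06:40 overlaps/touches 06:00–06:50 → extend to 06:00–06:50.

00:50–01:20, 02:00–02:10, 03:30–05:00, 06:00–06:50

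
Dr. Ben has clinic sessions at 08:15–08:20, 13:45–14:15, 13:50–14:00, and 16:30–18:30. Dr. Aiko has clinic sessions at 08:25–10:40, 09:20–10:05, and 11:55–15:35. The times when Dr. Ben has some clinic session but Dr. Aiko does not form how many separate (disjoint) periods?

Merge the first list: 08:15–08:20, 13:45–14:15, 16:30–18:30.
Merge the second list: 08:25–10:40, 11:55–15:35.
A \ B = 08:15–08:20, 16:30–18:30.
That is 2 disjoint pieces.

2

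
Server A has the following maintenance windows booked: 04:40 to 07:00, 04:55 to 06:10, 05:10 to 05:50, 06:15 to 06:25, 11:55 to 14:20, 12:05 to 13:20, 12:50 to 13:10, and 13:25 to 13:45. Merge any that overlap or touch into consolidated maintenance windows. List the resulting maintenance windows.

04:55–06:10 overlaps/touches 04:40–07:00 → extend to 04:40–07:00.
05:10–05:50 overlaps/touches 04:40–07:00 → extend to 04:40–07:00.
06:15–06:25 overlaps/touches 04:40–07:00 → extend to 04:40–07:00.
11:55–14:20 is disjoint → start new block.
12:05–13:20 overlaps/touches 11:55–14:20 → extend to 11:55–14:20.
12:50–13:10 overlaps/touches 11:55–14:20 → extend to 11:55–14:20.
13:25–13:45 overlaps/touches 11:55–14:20 → extend to 11:55–14:20.

04:40–07:00, 11:55–14:20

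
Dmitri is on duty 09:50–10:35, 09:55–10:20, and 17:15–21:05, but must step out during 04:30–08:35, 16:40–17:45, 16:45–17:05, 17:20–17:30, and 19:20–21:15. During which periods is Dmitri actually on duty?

09:50-10:35, 17:45-19:20

First set merges to 09:50-10:35, 17:15-21:05.
Second set merges to 04:30-08:35, 16:40-17:45, 19:20-21:15.
09:50-10:35: no B overlap → unchanged.
17:15-21:05 minus B → 17:45-19:20.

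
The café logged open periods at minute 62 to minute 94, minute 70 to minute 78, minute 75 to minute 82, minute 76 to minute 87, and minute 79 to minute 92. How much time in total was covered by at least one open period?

32 minutes

Merged: minute 62 to minute 94.
Length: 32 minutes.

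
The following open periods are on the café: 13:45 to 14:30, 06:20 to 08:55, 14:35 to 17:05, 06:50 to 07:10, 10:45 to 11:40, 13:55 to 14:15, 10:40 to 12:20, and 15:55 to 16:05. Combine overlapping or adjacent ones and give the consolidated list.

06:20–08:55, 10:40–12:20, 13:45–14:30, 14:35–17:05

Sort by start: 06:20–08:55, 06:50–07:10, 10:40–12:20, 10:45–11:40, 13:45–14:30, 13:55–14:15, 14:35–17:05, 15:55–16:05.
06:50–07:10 overlaps/touches 06:20–08:55 → extend to 06:20–08:55.
10:40–12:20 is disjoint → start new block.
10:45–11:40 overlaps/touches 10:40–12:20 → extend to 10:40–12:20.
13:45–14:30 is disjoint → start new block.
13:55–14:15 overlaps/touches 13:45–14:30 → extend to 13:45–14:30.
14:35–17:05 is disjoint → start new block.
15:55–16:05 overlaps/touches 14:35–17:05 → extend to 14:35–17:05.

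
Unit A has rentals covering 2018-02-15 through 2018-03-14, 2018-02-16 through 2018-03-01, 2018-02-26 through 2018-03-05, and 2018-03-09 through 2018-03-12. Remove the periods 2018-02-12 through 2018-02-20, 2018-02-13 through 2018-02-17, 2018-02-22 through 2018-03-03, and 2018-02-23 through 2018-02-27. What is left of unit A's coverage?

First set merges to 2018-02-15 through 2018-03-14.
Second set merges to 2018-02-12 through 2018-02-20, 2018-02-22 through 2018-03-03.
2018-02-15 through 2018-03-14 with B removed leaves 2018-02-21 through 2018-02-21, 2018-03-04 through 2018-03-14.

2018-02-21 through 2018-02-21, 2018-03-04 through 2018-03-14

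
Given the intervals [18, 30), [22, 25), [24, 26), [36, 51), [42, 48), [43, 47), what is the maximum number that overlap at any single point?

Walk the sorted start/end points keeping a running depth.
The depth first hits 3 at 24.

3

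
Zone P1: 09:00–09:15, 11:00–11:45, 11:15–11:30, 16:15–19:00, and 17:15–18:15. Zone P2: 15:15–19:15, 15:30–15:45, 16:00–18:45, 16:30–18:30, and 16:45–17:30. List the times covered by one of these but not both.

09:00–09:15, 11:00–11:45, 15:15–16:15, 19:00–19:15

A, merged: 09:00–09:15, 11:00–11:45, 16:15–19:00.
B, merged: 15:15–19:15.
A but not B: 09:00–09:15, 11:00–11:45.
B but not A: 15:15–16:15, 19:00–19:15.
Combining gives A △ B.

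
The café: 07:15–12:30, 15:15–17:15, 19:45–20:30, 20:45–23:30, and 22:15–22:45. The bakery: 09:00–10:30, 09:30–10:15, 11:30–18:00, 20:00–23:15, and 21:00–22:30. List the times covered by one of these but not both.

Merge the first list: 07:15–12:30, 15:15–17:15, 19:45–20:30, 20:45–23:30.
Merge the second list: 09:00–10:30, 11:30–18:00, 20:00–23:15.
Only in the first: 07:15–09:00, 10:30–11:30, 19:45–20:00, 23:15–23:30.
Only in the second: 12:30–15:15, 17:15–18:00, 20:30–20:45.
Together these are the periods covered by exactly one.

07:15–09:00, 10:30–11:30, 12:30–15:15, 17:15–18:00, 19:45–20:00, 20:30–20:45, 23:15–23:30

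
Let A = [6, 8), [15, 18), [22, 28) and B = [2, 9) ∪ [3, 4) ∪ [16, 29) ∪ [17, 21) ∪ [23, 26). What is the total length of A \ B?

Merge the second list: [2, 9), [16, 29).
A \ B = [15, 16).
Total: 1.

1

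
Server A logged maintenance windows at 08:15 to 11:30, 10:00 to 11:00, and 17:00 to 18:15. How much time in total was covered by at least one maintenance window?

Merged: 08:15–11:30, 17:00–18:15.
Lengths: 3 h 15 min + 1 h 15 min = 4 h 30 min.

4 h 30 min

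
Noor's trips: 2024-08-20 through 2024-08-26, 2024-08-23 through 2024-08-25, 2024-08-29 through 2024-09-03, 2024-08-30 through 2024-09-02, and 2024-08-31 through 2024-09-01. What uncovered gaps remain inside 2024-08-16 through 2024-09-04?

Covered (merged): 2024-08-20 through 2024-08-26, 2024-08-29 through 2024-09-03.
Gaps within 2024-08-16 through 2024-09-04: 2024-08-16 through 2024-08-19, 2024-08-27 through 2024-08-28, 2024-09-04 through 2024-09-04.

2024-08-16 through 2024-08-19, 2024-08-27 through 2024-08-28, 2024-09-04 through 2024-09-04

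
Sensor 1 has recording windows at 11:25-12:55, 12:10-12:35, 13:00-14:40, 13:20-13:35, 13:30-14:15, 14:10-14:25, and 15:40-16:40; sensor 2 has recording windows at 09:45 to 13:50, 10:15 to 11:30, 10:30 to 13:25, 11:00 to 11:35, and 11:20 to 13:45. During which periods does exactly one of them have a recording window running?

First set merges to 11:25–12:55, 13:00–14:40, 15:40–16:40.
Second set merges to 09:45–13:50.
Only in the first: 13:50–14:40, 15:40–16:40.
Only in the second: 09:45–11:25, 12:55–13:00.
Together these are the periods covered by exactly one.

09:45–11:25, 12:55–13:00, 13:50–14:40, 15:40–16:40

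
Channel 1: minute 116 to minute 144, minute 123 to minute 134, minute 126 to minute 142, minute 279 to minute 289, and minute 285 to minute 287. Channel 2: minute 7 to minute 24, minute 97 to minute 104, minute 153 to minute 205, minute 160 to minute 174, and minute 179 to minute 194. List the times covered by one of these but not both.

A, merged: minute 116 to minute 144, minute 279 to minute 289.
B, merged: minute 7 to minute 24, minute 97 to minute 104, minute 153 to minute 205.
A but not B: minute 116 to minute 144, minute 279 to minute 289.
B but not A: minute 7 to minute 24, minute 97 to minute 104, minute 153 to minute 205.
Combining gives A △ B.

minute 7 to minute 24, minute 97 to minute 104, minute 116 to minute 144, minute 153 to minute 205, minute 279 to minute 289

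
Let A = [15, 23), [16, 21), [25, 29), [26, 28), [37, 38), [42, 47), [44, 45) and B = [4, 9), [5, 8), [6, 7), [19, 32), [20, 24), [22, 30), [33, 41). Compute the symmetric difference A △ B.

[4, 9) ∪ [15, 19) ∪ [23, 25) ∪ [29, 32) ∪ [33, 37) ∪ [38, 41) ∪ [42, 47)

First set merges to [15, 23), [25, 29), [37, 38), [42, 47).
Second set merges to [4, 9), [19, 32), [33, 41).
Only in the first: [15, 19), [42, 47).
Only in the second: [4, 9), [23, 25), [29, 32), [33, 37), [38, 41).
Together these are the periods covered by exactly one.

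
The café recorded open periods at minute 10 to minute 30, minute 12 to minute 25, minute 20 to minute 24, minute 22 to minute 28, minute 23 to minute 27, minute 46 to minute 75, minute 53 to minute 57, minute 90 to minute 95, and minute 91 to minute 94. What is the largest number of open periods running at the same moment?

5

Sweep endpoints in order; track running count of active intervals.
Peak of 5 reached at minute 23.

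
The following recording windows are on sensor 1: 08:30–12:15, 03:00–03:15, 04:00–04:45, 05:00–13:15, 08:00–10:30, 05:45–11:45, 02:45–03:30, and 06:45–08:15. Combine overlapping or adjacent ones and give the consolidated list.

02:45–03:30, 04:00–04:45, 05:00–13:15

Sort by start: 02:45–03:30, 03:00–03:15, 04:00–04:45, 05:00–13:15, 05:45–11:45, 06:45–08:15, 08:00–10:30, 08:30–12:15.
03:00–03:15 overlaps/touches 02:45–03:30 → extend to 02:45–03:30.
04:00–04:45 is disjoint → start new block.
05:00–13:15 is disjoint → start new block.
05:45–11:45 overlaps/touches 05:00–13:15 → extend to 05:00–13:15.
06:45–08:15 overlaps/touches 05:00–13:15 → extend to 05:00–13:15.
08:00–10:30 overlaps/touches 05:00–13:15 → extend to 05:00–13:15.
08:30–12:15 overlaps/touches 05:00–13:15 → extend to 05:00–13:15.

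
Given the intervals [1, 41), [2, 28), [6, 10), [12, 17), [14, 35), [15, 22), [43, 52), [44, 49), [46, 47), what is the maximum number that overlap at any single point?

5

Walk the sorted start/end points keeping a running depth.
The depth first hits 5 at 15.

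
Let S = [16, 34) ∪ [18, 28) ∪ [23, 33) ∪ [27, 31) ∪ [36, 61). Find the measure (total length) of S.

Merged: [16, 34), [36, 61).
Lengths: 18 + 25 = 43.

43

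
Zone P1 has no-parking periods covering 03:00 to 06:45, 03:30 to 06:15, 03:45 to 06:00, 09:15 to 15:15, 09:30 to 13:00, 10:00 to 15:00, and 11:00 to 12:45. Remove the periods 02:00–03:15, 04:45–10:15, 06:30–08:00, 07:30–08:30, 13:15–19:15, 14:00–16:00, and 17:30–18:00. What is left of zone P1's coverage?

Merge the first list: 03:00–06:45, 09:15–15:15.
Merge the second list: 02:00–03:15, 04:45–10:15, 13:15–19:15.
03:00–06:45 with B removed leaves 03:15–04:45.
09:15–15:15 with B removed leaves 10:15–13:15.

03:15–04:45, 10:15–13:15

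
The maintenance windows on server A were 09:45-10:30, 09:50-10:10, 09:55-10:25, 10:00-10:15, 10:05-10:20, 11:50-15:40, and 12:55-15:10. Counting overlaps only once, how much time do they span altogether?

4 h 35 min

Merged: 09:45–10:30, 11:50–15:40.
Lengths: 45 min + 3 h 50 min = 4 h 35 min.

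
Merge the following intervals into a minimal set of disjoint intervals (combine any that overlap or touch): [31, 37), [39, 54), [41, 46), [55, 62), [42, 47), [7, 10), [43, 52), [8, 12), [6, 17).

Sort by start: [6, 17), [7, 10), [8, 12), [31, 37), [39, 54), [41, 46), [42, 47), [43, 52), [55, 62).
[7, 10) overlaps/touches [6, 17) → extend to [6, 17).
[8, 12) overlaps/touches [6, 17) → extend to [6, 17).
[31, 37) is disjoint → start new block.
[39, 54) is disjoint → start new block.
[41, 46) overlaps/touches [39, 54) → extend to [39, 54).
[42, 47) overlaps/touches [39, 54) → extend to [39, 54).
[43, 52) overlaps/touches [39, 54) → extend to [39, 54).
[55, 62) is disjoint → start new block.

[6, 17) ∪ [31, 37) ∪ [39, 54) ∪ [55, 62)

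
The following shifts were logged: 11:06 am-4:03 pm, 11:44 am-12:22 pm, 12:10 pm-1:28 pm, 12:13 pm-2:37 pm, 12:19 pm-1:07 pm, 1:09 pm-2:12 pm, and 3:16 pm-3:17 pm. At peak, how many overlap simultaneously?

Sweep endpoints in order; track running count of active intervals.
Peak of 5 reached at 12:19 pm.

5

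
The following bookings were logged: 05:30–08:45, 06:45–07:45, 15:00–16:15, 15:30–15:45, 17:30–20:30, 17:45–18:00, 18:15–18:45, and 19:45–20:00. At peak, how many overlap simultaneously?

2

At 06:45, 2 of the intervals are simultaneously active.
No point has more.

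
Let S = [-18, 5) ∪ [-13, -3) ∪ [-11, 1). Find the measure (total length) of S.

23

Merged: [-18, 5).
Length: 23.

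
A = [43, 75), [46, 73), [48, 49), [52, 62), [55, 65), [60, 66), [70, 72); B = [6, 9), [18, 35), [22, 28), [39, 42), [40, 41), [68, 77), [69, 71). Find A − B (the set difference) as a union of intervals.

First set merges to [43, 75).
Second set merges to [6, 9), [18, 35), [39, 42), [68, 77).
[43, 75) \ B = [43, 68).

[43, 68)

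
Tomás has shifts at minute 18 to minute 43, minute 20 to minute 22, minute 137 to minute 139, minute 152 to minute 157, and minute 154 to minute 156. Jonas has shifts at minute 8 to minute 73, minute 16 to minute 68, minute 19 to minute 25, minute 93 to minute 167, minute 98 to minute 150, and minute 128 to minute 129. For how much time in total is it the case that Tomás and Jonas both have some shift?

32 minutes

First set merges to minute 18 to minute 43, minute 137 to minute 139, minute 152 to minute 157.
Second set merges to minute 8 to minute 73, minute 93 to minute 167.
A ∩ B = minute 18 to minute 43, minute 137 to minute 139, minute 152 to minute 157.
Total: 25 minutes + 2 minutes + 5 minutes = 32 minutes.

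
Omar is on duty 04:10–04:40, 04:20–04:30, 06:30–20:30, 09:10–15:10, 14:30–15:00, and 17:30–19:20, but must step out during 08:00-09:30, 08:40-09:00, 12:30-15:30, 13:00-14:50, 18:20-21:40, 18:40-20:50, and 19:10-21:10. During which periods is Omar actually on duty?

04:10–04:40, 06:30–08:00, 09:30–12:30, 15:30–18:20

A, merged: 04:10–04:40, 06:30–20:30.
B, merged: 08:00–09:30, 12:30–15:30, 18:20–21:40.
04:10–04:40: nothing removed.
06:30–20:30 \ B = 06:30–08:00, 09:30–12:30, 15:30–18:20.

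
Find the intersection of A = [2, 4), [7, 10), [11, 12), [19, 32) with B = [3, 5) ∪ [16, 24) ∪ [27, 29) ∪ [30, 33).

[2, 4) overlaps B on [3, 4).
[7, 10) falls entirely outside B.
[11, 12) falls entirely outside B.
[19, 32) overlaps B on [19, 24), [27, 29), [30, 32).

[3, 4) ∪ [19, 24) ∪ [27, 29) ∪ [30, 32)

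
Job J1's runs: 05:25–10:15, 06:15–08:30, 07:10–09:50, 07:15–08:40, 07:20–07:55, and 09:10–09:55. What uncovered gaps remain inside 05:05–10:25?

05:05–05:25, 10:15–10:25

The merged coverage is 05:25–10:15.
Gaps within 05:05–10:25: 05:05–05:25, 10:15–10:25.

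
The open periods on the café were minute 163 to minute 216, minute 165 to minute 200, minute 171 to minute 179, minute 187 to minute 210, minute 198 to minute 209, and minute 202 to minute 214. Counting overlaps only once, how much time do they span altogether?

53 minutes

Merged: minute 163 to minute 216.
Length: 53 minutes.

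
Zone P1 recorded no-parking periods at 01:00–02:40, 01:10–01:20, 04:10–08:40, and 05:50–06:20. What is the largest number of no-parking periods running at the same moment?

Sweep endpoints in order; track running count of active intervals.
Peak of 2 reached at 01:10.

2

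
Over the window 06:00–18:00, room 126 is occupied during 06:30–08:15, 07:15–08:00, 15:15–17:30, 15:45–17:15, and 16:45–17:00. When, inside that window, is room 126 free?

The merged coverage is 06:30–08:15, 15:15–17:30.
Uncovered inside 06:00–18:00: 06:00–06:30, 08:15–15:15, 17:30–18:00.

06:00–06:30, 08:15–15:15, 17:30–18:00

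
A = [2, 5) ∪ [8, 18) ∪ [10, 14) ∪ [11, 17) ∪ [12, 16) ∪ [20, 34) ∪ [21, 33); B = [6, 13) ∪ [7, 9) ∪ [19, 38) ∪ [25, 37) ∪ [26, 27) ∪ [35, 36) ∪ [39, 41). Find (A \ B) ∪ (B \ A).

First set merges to [2, 5), [8, 18), [20, 34).
Second set merges to [6, 13), [19, 38), [39, 41).
Only in the first: [2, 5), [13, 18).
Only in the second: [6, 8), [19, 20), [34, 38), [39, 41).
Together these are the periods covered by exactly one.

[2, 5) ∪ [6, 8) ∪ [13, 18) ∪ [19, 20) ∪ [34, 38) ∪ [39, 41)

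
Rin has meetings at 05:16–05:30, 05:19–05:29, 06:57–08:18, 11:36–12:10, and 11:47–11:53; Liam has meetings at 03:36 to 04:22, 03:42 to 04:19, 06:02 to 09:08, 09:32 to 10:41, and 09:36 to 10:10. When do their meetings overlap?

Merge the first list: 05:16–05:30, 06:57–08:18, 11:36–12:10.
Merge the second list: 03:36–04:22, 06:02–09:08, 09:32–10:41.
05:16–05:30 meets no B interval.
06:57–08:18 ∩ B → 06:57–08:18.
11:36–12:10 meets no B interval.

06:57–08:18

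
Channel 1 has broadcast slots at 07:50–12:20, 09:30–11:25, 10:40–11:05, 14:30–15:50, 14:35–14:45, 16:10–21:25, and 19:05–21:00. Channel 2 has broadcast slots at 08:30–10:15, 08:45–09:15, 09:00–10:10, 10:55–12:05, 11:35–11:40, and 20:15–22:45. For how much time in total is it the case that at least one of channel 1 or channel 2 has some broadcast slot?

12 h 25 min

A, merged: 07:50–12:20, 14:30–15:50, 16:10–21:25.
B, merged: 08:30–10:15, 10:55–12:05, 20:15–22:45.
A ∪ B = 07:50–12:20, 14:30–15:50, 16:10–22:45.
Total: 4 h 30 min + 1 h 20 min + 6 h 35 min = 12 h 25 min.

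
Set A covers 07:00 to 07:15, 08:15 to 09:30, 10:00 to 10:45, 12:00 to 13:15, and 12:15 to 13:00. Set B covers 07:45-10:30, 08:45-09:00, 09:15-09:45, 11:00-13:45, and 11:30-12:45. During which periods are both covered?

08:15-09:30, 10:00-10:30, 12:00-13:15

First set merges to 07:00-07:15, 08:15-09:30, 10:00-10:45, 12:00-13:15.
Second set merges to 07:45-10:30, 11:00-13:45.
07:00-07:15: no overlap with the second set.
08:15-09:30 meets the second set on 08:15-09:30.
10:00-10:45 meets the second set on 10:00-10:30.
12:00-13:15 meets the second set on 12:00-13:15.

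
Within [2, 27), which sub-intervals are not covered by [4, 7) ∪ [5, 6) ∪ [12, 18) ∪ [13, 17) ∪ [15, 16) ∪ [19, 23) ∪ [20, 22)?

The merged coverage is [4, 7), [12, 18), [19, 23).
Uncovered inside [2, 27): [2, 4), [7, 12), [18, 19), [23, 27).

[2, 4) ∪ [7, 12) ∪ [18, 19) ∪ [23, 27)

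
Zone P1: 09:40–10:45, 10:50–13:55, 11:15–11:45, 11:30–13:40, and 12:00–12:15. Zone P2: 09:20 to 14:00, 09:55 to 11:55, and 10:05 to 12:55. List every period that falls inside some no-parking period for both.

09:40-10:45, 10:50-13:55

Merge the first list: 09:40-10:45, 10:50-13:55.
Merge the second list: 09:20-14:00.
09:40-10:45 meets the second set on 09:40-10:45.
10:50-13:55 meets the second set on 10:50-13:55.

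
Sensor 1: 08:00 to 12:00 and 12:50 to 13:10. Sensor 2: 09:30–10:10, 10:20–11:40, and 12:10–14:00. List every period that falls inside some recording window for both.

09:30–10:10, 10:20–11:40, 12:50–13:10

08:00–12:00 meets the second set on 09:30–10:10, 10:20–11:40.
12:50–13:10 meets the second set on 12:50–13:10.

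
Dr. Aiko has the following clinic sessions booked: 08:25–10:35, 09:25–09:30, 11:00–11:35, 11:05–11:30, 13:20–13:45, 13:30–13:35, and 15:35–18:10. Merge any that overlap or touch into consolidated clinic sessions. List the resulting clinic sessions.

09:25-09:30 overlaps/touches 08:25-10:35 → extend to 08:25-10:35.
11:00-11:35 is disjoint → start new block.
11:05-11:30 overlaps/touches 11:00-11:35 → extend to 11:00-11:35.
13:20-13:45 is disjoint → start new block.
13:30-13:35 overlaps/touches 13:20-13:45 → extend to 13:20-13:45.
15:35-18:10 is disjoint → start new block.

08:25-10:35, 11:00-11:35, 13:20-13:45, 15:35-18:10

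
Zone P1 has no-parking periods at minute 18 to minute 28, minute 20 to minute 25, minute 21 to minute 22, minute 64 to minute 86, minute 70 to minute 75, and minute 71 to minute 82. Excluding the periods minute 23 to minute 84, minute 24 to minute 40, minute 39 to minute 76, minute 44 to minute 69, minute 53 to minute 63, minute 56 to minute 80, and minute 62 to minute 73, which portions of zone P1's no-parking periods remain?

A, merged: minute 18 to minute 28, minute 64 to minute 86.
B, merged: minute 23 to minute 84.
minute 18 to minute 28 \ B = minute 18 to minute 23.
minute 64 to minute 86 \ B = minute 84 to minute 86.

minute 18 to minute 23, minute 84 to minute 86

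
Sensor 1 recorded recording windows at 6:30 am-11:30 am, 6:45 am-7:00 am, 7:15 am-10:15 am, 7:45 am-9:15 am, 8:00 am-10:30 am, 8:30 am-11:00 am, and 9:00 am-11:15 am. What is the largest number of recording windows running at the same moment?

6

Sweep endpoints in order; track running count of active intervals.
Peak of 6 reached at 9:00 am.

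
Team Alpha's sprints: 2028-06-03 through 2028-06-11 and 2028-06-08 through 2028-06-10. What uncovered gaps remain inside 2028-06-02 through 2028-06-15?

2028-06-02 through 2028-06-02, 2028-06-12 through 2028-06-15

After merging, the occupied span is 2028-06-03 through 2028-06-11.
Complement within 2028-06-02 through 2028-06-15: 2028-06-02 through 2028-06-02, 2028-06-12 through 2028-06-15.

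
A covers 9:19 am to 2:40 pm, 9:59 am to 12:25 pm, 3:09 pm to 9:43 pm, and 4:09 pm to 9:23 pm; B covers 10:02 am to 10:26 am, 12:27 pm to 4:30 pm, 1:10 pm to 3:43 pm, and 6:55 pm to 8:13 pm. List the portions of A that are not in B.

Merge the first list: 9:19 am–2:40 pm, 3:09 pm–9:43 pm.
Merge the second list: 10:02 am–10:26 am, 12:27 pm–4:30 pm, 6:55 pm–8:13 pm.
9:19 am–2:40 pm with B removed leaves 9:19 am–10:02 am, 10:26 am–12:27 pm.
3:09 pm–9:43 pm with B removed leaves 4:30 pm–6:55 pm, 8:13 pm–9:43 pm.

9:19 am–10:02 am, 10:26 am–12:27 pm, 4:30 pm–6:55 pm, 8:13 pm–9:43 pm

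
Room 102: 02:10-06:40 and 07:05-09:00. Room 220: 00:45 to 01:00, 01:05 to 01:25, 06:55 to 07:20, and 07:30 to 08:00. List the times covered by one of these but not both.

00:45–01:00, 01:05–01:25, 02:10–06:40, 06:55–07:05, 07:20–07:30, 08:00–09:00

Only in the first: 02:10–06:40, 07:20–07:30, 08:00–09:00.
Only in the second: 00:45–01:00, 01:05–01:25, 06:55–07:05.
Together these are the periods covered by exactly one.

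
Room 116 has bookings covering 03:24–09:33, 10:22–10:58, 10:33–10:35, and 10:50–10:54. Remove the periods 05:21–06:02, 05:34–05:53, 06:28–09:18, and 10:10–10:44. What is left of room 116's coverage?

03:24–05:21, 06:02–06:28, 09:18–09:33, 10:44–10:58

Merge the first list: 03:24–09:33, 10:22–10:58.
Merge the second list: 05:21–06:02, 06:28–09:18, 10:10–10:44.
03:24–09:33 minus B → 03:24–05:21, 06:02–06:28, 09:18–09:33.
10:22–10:58 minus B → 10:44–10:58.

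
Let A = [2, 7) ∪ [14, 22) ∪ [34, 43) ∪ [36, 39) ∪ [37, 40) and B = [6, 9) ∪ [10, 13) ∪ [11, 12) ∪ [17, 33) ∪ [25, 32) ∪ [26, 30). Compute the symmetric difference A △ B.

A, merged: [2, 7), [14, 22), [34, 43).
B, merged: [6, 9), [10, 13), [17, 33).
A but not B: [2, 6), [14, 17), [34, 43).
B but not A: [7, 9), [10, 13), [22, 33).
Combining gives A △ B.

[2, 6) ∪ [7, 9) ∪ [10, 13) ∪ [14, 17) ∪ [22, 33) ∪ [34, 43)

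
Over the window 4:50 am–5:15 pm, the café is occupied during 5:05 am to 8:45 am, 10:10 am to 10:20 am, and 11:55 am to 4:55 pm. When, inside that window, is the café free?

The merged coverage is 5:05 am-8:45 am, 10:10 am-10:20 am, 11:55 am-4:55 pm.
Gaps within 4:50 am-5:15 pm: 4:50 am-5:05 am, 8:45 am-10:10 am, 10:20 am-11:55 am, 4:55 pm-5:15 pm.

4:50 am-5:05 am, 8:45 am-10:10 am, 10:20 am-11:55 am, 4:55 pm-5:15 pm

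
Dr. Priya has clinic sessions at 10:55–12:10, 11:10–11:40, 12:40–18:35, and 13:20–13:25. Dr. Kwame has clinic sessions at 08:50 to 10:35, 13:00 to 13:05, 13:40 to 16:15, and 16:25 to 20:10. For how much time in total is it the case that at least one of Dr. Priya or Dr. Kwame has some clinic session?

10 h 30 min

A, merged: 10:55–12:10, 12:40–18:35.
A ∪ B = 08:50–10:35, 10:55–12:10, 12:40–20:10.
Total: 1 h 45 min + 1 h 15 min + 7 h 30 min = 10 h 30 min.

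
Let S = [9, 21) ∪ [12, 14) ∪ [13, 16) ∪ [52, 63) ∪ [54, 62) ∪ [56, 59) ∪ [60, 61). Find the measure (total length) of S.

23

Merged: [9, 21), [52, 63).
Lengths: 12 + 11 = 23.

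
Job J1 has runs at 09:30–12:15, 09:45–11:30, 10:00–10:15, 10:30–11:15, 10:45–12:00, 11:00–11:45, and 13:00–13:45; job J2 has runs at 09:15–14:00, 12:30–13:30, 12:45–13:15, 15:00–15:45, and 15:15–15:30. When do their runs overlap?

A, merged: 09:30-12:15, 13:00-13:45.
B, merged: 09:15-14:00, 15:00-15:45.
09:30-12:15 meets the second set on 09:30-12:15.
13:00-13:45 meets the second set on 13:00-13:45.

09:30-12:15, 13:00-13:45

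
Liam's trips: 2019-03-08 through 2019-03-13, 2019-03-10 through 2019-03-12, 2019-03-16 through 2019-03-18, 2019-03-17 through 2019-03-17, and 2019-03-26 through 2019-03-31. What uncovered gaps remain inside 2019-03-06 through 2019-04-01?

Covered (merged): 2019-03-08 through 2019-03-13, 2019-03-16 through 2019-03-18, 2019-03-26 through 2019-03-31.
Uncovered inside 2019-03-06 through 2019-04-01: 2019-03-06 through 2019-03-07, 2019-03-14 through 2019-03-15, 2019-03-19 through 2019-03-25, 2019-04-01 through 2019-04-01.

2019-03-06 through 2019-03-07, 2019-03-14 through 2019-03-15, 2019-03-19 through 2019-03-25, 2019-04-01 through 2019-04-01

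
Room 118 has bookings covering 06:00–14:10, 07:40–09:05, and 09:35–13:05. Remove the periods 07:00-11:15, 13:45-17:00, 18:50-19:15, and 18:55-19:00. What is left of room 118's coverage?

06:00–07:00, 11:15–13:45

Merge the first list: 06:00–14:10.
Merge the second list: 07:00–11:15, 13:45–17:00, 18:50–19:15.
06:00–14:10 minus B → 06:00–07:00, 11:15–13:45.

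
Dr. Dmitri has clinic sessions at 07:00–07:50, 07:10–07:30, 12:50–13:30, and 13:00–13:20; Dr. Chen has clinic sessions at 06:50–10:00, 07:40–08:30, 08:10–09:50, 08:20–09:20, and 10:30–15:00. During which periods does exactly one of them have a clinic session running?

06:50–07:00, 07:50–10:00, 10:30–12:50, 13:30–15:00

Merge the first list: 07:00–07:50, 12:50–13:30.
Merge the second list: 06:50–10:00, 10:30–15:00.
A but not B: none.
B but not A: 06:50–07:00, 07:50–10:00, 10:30–12:50, 13:30–15:00.
Combining gives A △ B.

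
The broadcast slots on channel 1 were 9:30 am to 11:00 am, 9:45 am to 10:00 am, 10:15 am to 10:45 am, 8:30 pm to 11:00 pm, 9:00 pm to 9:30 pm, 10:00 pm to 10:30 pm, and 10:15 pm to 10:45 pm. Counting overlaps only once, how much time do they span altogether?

4 h

Merged: 9:30 am-11:00 am, 8:30 pm-11:00 pm.
Lengths: 1 h 30 min + 2 h 30 min = 4 h.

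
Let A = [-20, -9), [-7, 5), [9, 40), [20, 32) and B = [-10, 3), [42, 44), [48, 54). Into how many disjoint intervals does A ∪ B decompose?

4

A, merged: [-20, -9), [-7, 5), [9, 40).
A ∪ B = [-20, 5), [9, 40), [42, 44), [48, 54).
That is 4 disjoint pieces.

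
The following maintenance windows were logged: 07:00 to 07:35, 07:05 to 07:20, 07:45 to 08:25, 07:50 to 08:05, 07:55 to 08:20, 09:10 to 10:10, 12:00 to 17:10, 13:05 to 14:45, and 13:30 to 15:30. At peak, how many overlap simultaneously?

Walk the sorted start/end points keeping a running depth.
The depth first hits 3 at 07:55.

3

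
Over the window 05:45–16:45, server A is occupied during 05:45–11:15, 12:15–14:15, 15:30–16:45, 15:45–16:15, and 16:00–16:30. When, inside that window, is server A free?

11:15-12:15, 14:15-15:30

The merged coverage is 05:45-11:15, 12:15-14:15, 15:30-16:45.
Uncovered inside 05:45-16:45: 11:15-12:15, 14:15-15:30.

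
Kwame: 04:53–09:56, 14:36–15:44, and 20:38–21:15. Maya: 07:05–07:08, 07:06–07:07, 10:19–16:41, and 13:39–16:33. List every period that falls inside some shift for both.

07:05–07:08, 14:36–15:44

Merge the second list: 07:05–07:08, 10:19–16:41.
04:53–09:56 meets the second set on 07:05–07:08.
14:36–15:44 meets the second set on 14:36–15:44.
20:38–21:15: no overlap with the second set.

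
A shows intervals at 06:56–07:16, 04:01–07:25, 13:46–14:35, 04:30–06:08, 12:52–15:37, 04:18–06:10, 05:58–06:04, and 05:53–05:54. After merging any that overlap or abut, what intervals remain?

Sort by start: 04:01–07:25, 04:18–06:10, 04:30–06:08, 05:53–05:54, 05:58–06:04, 06:56–07:16, 12:52–15:37, 13:46–14:35.
04:18–06:10 overlaps/touches 04:01–07:25 → extend to 04:01–07:25.
04:30–06:08 overlaps/touches 04:01–07:25 → extend to 04:01–07:25.
05:53–05:54 overlaps/touches 04:01–07:25 → extend to 04:01–07:25.
05:58–06:04 overlaps/touches 04:01–07:25 → extend to 04:01–07:25.
06:56–07:16 overlaps/touches 04:01–07:25 → extend to 04:01–07:25.
12:52–15:37 is disjoint → start new block.
13:46–14:35 overlaps/touches 12:52–15:37 → extend to 12:52–15:37.

04:01–07:25, 12:52–15:37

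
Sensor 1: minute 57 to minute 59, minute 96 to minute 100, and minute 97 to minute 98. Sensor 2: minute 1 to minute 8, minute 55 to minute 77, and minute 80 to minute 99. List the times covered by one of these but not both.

First set merges to minute 57 to minute 59, minute 96 to minute 100.
A \ B = minute 99 to minute 100.
B \ A = minute 1 to minute 8, minute 55 to minute 57, minute 59 to minute 77, minute 80 to minute 96.
Union of the two gives the symmetric difference.

minute 1 to minute 8, minute 55 to minute 57, minute 59 to minute 77, minute 80 to minute 96, minute 99 to minute 100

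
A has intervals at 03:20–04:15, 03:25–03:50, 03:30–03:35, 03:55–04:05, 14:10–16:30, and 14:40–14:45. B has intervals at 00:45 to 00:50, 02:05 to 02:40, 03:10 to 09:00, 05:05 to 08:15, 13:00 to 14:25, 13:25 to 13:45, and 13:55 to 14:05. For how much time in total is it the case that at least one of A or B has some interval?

10 h

Merge the first list: 03:20–04:15, 14:10–16:30.
Merge the second list: 00:45–00:50, 02:05–02:40, 03:10–09:00, 13:00–14:25.
A ∪ B = 00:45–00:50, 02:05–02:40, 03:10–09:00, 13:00–16:30.
Total: 5 min + 35 min + 5 h 50 min + 3 h 30 min = 10 h.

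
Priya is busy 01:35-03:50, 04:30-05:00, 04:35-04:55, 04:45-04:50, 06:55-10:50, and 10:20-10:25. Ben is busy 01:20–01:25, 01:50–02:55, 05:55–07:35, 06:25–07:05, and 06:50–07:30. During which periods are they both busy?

01:50–02:55, 06:55–07:35

A, merged: 01:35–03:50, 04:30–05:00, 06:55–10:50.
B, merged: 01:20–01:25, 01:50–02:55, 05:55–07:35.
01:35–03:50 ∩ B → 01:50–02:55.
04:30–05:00 meets no B interval.
06:55–10:50 ∩ B → 06:55–07:35.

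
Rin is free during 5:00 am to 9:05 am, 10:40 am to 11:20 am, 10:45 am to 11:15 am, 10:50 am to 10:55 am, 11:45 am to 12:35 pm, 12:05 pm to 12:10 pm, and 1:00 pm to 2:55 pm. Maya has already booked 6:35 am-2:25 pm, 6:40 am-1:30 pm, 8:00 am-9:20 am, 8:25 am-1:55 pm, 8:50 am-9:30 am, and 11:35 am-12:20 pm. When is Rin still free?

First set merges to 5:00 am-9:05 am, 10:40 am-11:20 am, 11:45 am-12:35 pm, 1:00 pm-2:55 pm.
Second set merges to 6:35 am-2:25 pm.
5:00 am-9:05 am minus B → 5:00 am-6:35 am.
10:40 am-11:20 am: fully covered by B → removed.
11:45 am-12:35 pm: fully covered by B → removed.
1:00 pm-2:55 pm minus B → 2:25 pm-2:55 pm.

5:00 am-6:35 am, 2:25 pm-2:55 pm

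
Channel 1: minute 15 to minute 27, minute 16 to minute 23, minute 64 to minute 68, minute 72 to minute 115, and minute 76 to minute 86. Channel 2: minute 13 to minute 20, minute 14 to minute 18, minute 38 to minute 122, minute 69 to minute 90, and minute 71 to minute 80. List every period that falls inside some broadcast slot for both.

minute 15 to minute 20, minute 64 to minute 68, minute 72 to minute 115

Merge the first list: minute 15 to minute 27, minute 64 to minute 68, minute 72 to minute 115.
Merge the second list: minute 13 to minute 20, minute 38 to minute 122.
minute 15 to minute 27 meets the second set on minute 15 to minute 20.
minute 64 to minute 68 meets the second set on minute 64 to minute 68.
minute 72 to minute 115 meets the second set on minute 72 to minute 115.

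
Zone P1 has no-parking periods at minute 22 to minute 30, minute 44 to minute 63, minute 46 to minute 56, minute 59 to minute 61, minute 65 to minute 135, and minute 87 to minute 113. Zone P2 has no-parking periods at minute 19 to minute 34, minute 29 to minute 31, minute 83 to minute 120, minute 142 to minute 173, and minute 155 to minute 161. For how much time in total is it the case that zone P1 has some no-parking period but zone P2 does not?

Merge the first list: minute 22 to minute 30, minute 44 to minute 63, minute 65 to minute 135.
Merge the second list: minute 19 to minute 34, minute 83 to minute 120, minute 142 to minute 173.
A \ B = minute 44 to minute 63, minute 65 to minute 83, minute 120 to minute 135.
Total: 19 minutes + 18 minutes + 15 minutes = 52 minutes.

52 minutes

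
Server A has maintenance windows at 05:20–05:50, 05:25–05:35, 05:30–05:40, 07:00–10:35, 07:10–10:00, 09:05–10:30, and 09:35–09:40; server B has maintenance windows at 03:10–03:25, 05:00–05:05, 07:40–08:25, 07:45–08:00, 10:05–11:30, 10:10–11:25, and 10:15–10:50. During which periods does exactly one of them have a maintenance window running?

Merge the first list: 05:20-05:50, 07:00-10:35.
Merge the second list: 03:10-03:25, 05:00-05:05, 07:40-08:25, 10:05-11:30.
Only in the first: 05:20-05:50, 07:00-07:40, 08:25-10:05.
Only in the second: 03:10-03:25, 05:00-05:05, 10:35-11:30.
Together these are the periods covered by exactly one.

03:10-03:25, 05:00-05:05, 05:20-05:50, 07:00-07:40, 08:25-10:05, 10:35-11:30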